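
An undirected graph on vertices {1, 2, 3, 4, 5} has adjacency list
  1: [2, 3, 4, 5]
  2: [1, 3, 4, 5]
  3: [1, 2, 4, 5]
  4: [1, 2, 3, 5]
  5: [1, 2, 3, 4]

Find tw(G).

4

A width-4 tree decomposition is:
Bags: B1 = {1, 2, 3, 4, 5}
Tree: (single bag)
A single bag containing all 5 vertices is trivially a valid decomposition of width 4. For the lower bound, the 5 vertices {1, 2, 3, 4, 5} are pairwise adjacent, and any tree decomposition puts a clique entirely inside one bag — forcing width ≥ 4. Combining the bounds, tw(G) = 4.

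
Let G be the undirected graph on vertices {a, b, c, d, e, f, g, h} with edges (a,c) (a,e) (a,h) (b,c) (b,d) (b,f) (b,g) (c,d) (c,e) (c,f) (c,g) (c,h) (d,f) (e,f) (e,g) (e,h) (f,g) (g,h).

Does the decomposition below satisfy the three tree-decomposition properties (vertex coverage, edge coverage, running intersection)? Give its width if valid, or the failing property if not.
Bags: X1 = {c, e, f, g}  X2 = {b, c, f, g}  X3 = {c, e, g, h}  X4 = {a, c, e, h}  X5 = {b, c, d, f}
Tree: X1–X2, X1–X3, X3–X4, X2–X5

Every vertex of G appears in some bag (union = {a, b, c, d, e, f, g, h}); every edge is covered by a bag; and for each vertex v the set of bags containing v is connected in the bag tree. The decomposition is therefore valid. The largest bag has 4 vertices, so the width is 3.

Yes; width 3.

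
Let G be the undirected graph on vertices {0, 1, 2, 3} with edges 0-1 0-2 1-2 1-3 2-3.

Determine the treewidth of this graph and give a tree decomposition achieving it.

The largest bag has 3 vertices, giving width 2; this decomposition certifies tw(G) ≤ 2. On the other hand G contains the 3-clique {0, 1, 2}. A clique must lie in a single bag of any decomposition, so no decomposition can have width below 2. The upper and lower bounds meet at 2, so that is the treewidth.

Treewidth 2.
Bags: B1 = {0, 1, 2}  B2 = {1, 2, 3}
Tree: B1–B2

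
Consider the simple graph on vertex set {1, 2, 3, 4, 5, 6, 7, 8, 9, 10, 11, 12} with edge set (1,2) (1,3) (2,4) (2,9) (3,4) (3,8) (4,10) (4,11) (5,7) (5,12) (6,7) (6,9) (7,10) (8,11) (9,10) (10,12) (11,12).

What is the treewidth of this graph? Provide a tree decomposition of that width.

Treewidth 3.
One such decomposition:
Bags: B1 = {1, 2, 3, 8}  B2 = {2, 3, 4, 8}  B3 = {2, 4, 8, 11}  B4 = {2, 4, 9, 11}  B5 = {4, 9, 10, 11}  B6 = {9, 10, 11, 12}  B7 = {6, 9, 10, 12}  B8 = {6, 7, 10, 12}  B9 = {5, 6, 7, 12}
Tree: B1–B2, B2–B3, B3–B4, B4–B5, B5–B6, B6–B7, B7–B8, B8–B9

The largest bag has 4 vertices, giving width 3; this decomposition certifies tw(G) ≤ 3. For the lower bound: the 4 vertex sets {1,3,8}, {2}, {4}, {9,10,11,12} are disjoint, each induces a connected subgraph, and every pair is joined by at least one edge of G. Contracting each set to a single vertex therefore yields K_{4} as a minor, and since treewidth is minor-monotone, tw(G) ≥ tw(K_{4}) = 3. Hence tw(G) = 3 exactly.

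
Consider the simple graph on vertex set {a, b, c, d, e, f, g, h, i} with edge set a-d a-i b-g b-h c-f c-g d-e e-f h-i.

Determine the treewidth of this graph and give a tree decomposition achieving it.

Every bag has size at most 3, so the width is 3 − 1 = 2 and tw(G) ≤ 2. The edges b–g–c–f–e–d–a–i–h–b form a cycle, so G is not a tree and its treewidth is at least 2. The upper and lower bounds meet at 2, so that is the treewidth.

Treewidth 2.
One such decomposition:
Bags: B1 = {b, c, g}  B2 = {b, c, f}  B3 = {b, e, f}  B4 = {b, d, e}  B5 = {a, b, d}  B6 = {a, b, i}  B7 = {b, h, i}
Tree: B1–B2, B2–B3, B3–B4, B4–B5, B5–B6, B6–B7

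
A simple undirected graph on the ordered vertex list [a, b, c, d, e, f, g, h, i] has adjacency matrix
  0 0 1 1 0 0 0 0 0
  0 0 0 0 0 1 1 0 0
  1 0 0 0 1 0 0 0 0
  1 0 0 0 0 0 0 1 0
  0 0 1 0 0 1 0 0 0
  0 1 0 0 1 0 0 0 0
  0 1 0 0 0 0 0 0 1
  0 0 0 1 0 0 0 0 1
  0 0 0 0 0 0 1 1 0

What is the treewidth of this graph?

A width-2 tree decomposition is:
Bags: B1 = {b, g, i}  B2 = {b, f, i}  B3 = {e, f, i}  B4 = {c, e, i}  B5 = {a, c, i}  B6 = {a, d, i}  B7 = {d, h, i}
Tree: B1–B2, B2–B3, B3–B4, B4–B5, B5–B6, B6–B7
Every bag has size at most 3, so the width is 3 − 1 = 2 and tw(G) ≤ 2. Since i–g–b–f–e–c–a–d–h–i is a cycle in G, G is not acyclic. Forests are exactly the graphs of treewidth ≤ 1, so tw(G) ≥ 2. Combining the bounds, tw(G) = 2.

2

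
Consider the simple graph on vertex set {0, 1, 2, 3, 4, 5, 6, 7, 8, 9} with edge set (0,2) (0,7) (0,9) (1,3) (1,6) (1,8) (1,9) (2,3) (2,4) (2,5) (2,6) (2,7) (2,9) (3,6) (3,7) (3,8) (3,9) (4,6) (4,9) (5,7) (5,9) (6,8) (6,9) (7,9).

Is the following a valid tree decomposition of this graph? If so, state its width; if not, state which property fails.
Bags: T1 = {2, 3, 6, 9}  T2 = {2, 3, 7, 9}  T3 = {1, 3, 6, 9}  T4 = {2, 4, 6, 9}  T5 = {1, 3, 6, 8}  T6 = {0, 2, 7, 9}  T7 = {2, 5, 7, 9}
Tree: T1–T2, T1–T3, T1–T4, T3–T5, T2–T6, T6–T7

Vertex coverage: the bags together contain {0, 1, 2, 3, 4, 5, 6, 7, 8, 9}, the full vertex set. Edge coverage: each edge of G has both endpoints in at least one bag. Running intersection: for every vertex, the bags containing it form a connected subtree. All three properties hold, so this is a valid tree decomposition of width max|bag| − 1 = 3, and hence tw(G) ≤ 3.

Yes; width 3.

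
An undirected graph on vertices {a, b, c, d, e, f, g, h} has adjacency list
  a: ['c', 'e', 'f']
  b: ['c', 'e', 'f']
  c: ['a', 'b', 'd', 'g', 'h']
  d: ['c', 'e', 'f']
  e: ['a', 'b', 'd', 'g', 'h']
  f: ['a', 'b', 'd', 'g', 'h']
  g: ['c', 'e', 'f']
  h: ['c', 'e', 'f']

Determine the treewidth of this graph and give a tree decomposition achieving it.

Every bag has size at most 4, so the width is 4 − 1 = 3 and tw(G) ≤ 3. For the lower bound: the 4 vertex sets {c,h}, {a,e}, {f}, {d} are disjoint, each induces a connected subgraph, and every pair is joined by at least one edge of G. Contracting each set to a single vertex therefore yields K_{4} as a minor, and since treewidth is minor-monotone, tw(G) ≥ tw(K_{4}) = 3. Combining the bounds, tw(G) = 3.

Treewidth 3.
One such decomposition:
Bags: B1 = {c, e, f, h}  B2 = {a, c, e, f}  B3 = {c, d, e, f}  B4 = {b, c, e, f}  B5 = {c, e, f, g}
Tree: B1–B2, B2–B3, B3–B4, B4–B5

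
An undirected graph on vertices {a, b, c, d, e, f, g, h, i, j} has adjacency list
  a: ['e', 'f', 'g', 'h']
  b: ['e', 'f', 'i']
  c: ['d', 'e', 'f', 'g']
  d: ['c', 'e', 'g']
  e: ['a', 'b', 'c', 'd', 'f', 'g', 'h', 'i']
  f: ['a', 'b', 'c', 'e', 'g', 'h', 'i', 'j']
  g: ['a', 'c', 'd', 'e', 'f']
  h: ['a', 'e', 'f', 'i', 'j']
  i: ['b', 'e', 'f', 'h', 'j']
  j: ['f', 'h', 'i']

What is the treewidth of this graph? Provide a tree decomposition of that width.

Treewidth 3.
One optimal decomposition is:
Bags: B1 = {a, e, f, h}  B2 = {e, f, h, i}  B3 = {a, e, f, g}  B4 = {c, e, f, g}  B5 = {c, d, e, g}  B6 = {b, e, f, i}  B7 = {f, h, i, j}
Tree: B1–B2, B1–B3, B3–B4, B4–B5, B2–B6, B2–B7

Every bag has size at most 4, so the width is 4 − 1 = 3 and tw(G) ≤ 3. Conversely, {c, d, e, g} is a clique of size 4, and the vertices of any clique must share a bag in every tree decomposition; so some bag has ≥ 4 vertices and tw(G) ≥ 3. Hence tw(G) = 3 exactly.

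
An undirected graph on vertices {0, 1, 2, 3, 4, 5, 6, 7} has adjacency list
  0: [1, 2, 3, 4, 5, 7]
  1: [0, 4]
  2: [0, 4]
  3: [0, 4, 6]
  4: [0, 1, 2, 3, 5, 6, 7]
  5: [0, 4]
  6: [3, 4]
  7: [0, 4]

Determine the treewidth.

2

A width-2 tree decomposition is:
Bags: B1 = {0, 4, 5}  B2 = {0, 3, 4}  B3 = {0, 4, 7}  B4 = {0, 1, 4}  B5 = {3, 4, 6}  B6 = {0, 2, 4}
Tree: B1–B2, B1–B3, B1–B4, B2–B5, B1–B6
Each bag holds 3 vertices, so the decomposition has width 2, which upper-bounds the treewidth. Conversely, {0, 1, 4} is a clique of size 3, and the vertices of any clique must share a bag in every tree decomposition; so some bag has ≥ 3 vertices and tw(G) ≥ 2. Hence tw(G) = 2 exactly.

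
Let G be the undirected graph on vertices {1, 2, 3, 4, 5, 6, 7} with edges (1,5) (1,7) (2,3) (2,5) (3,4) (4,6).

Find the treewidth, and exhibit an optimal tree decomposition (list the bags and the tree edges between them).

The largest bag has 2 vertices, giving width 1; this decomposition certifies tw(G) ≤ 1. Since G has at least one edge (e.g. 6–4), it is not an edgeless graph, so tw(G) ≥ 1. Therefore the treewidth is 1.

Treewidth 1.
Bags: B1 = {4, 6}  B2 = {3, 4}  B3 = {2, 3}  B4 = {2, 5}  B5 = {1, 5}  B6 = {1, 7}
Tree: B1–B2, B2–B3, B3–B4, B4–B5, B5–B6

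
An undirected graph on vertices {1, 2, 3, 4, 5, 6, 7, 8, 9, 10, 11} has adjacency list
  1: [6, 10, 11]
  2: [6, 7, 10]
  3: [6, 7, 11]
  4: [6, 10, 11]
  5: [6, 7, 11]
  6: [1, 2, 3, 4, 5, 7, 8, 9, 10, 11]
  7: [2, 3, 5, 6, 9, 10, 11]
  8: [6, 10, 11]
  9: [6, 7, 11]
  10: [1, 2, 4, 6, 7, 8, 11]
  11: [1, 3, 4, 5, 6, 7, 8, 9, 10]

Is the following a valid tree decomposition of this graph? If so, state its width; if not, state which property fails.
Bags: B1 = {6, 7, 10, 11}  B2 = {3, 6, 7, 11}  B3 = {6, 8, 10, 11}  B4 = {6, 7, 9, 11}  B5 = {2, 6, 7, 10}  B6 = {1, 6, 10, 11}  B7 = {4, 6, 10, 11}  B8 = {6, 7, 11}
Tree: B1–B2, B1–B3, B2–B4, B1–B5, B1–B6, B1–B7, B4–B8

No — vertex 5 appears in no bag.

A tree decomposition must satisfy three properties: every vertex lies in some bag; for every edge, both endpoints lie together in some bag; and for every vertex, the bags containing it form a connected subtree. Here vertex 5 appears in no bag, so the decomposition is invalid.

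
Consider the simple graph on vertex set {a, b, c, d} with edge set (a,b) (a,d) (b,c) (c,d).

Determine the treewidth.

A width-2 tree decomposition is:
Bags: B1 = {b, c, d}  B2 = {a, b, d}
Tree: B1–B2
Every bag has size at most 3, so the width is 3 − 1 = 2 and tw(G) ≤ 2. For the lower bound, G contains the cycle b–c–d–a–b, so G is not a forest; only forests have treewidth ≤ 1, hence tw(G) ≥ 2. Hence tw(G) = 2 exactly.

2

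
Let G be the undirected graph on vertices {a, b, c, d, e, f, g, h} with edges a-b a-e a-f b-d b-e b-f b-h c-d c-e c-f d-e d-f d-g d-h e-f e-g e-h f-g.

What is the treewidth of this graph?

A width-3 tree decomposition is:
Bags: B1 = {a, b, e, f}  B2 = {b, d, e, f}  B3 = {d, e, f, g}  B4 = {b, d, e, h}  B5 = {c, d, e, f}
Tree: B1–B2, B2–B3, B2–B4, B3–B5
Every bag has size at most 4, so the width is 4 − 1 = 3 and tw(G) ≤ 3. For the lower bound, the 4 vertices {b, d, e, h} are pairwise adjacent, and any tree decomposition puts a clique entirely inside one bag — forcing width ≥ 3. Combining the bounds, tw(G) = 3.

3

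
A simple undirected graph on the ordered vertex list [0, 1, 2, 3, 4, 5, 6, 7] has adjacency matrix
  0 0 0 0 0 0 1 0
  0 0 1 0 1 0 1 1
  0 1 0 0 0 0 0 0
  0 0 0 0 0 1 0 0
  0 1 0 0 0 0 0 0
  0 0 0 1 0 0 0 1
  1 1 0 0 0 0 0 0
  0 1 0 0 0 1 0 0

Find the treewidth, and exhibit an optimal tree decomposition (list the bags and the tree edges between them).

Every bag has size at most 2, so the width is 2 − 1 = 1 and tw(G) ≤ 1. G has an edge, so its treewidth is at least 1. Combining the bounds, tw(G) = 1.

Treewidth 1.
Bags: B1 = {1, 7}  B2 = {5, 7}  B3 = {1, 6}  B4 = {1, 4}  B5 = {1, 2}  B6 = {3, 5}  B7 = {0, 6}
Tree: B1–B2, B1–B3, B1–B4, B4–B5, B2–B6, B3–B7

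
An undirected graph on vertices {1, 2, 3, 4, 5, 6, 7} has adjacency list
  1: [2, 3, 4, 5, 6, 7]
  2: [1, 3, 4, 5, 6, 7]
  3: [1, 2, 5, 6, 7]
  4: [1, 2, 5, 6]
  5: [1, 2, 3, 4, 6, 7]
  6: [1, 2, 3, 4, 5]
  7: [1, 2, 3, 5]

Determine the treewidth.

A width-4 tree decomposition is:
Bags: B1 = {1, 2, 4, 5, 6}  B2 = {1, 2, 3, 5, 6}  B3 = {1, 2, 3, 5, 7}
Tree: B1–B2, B2–B3
The largest bag has 5 vertices, giving width 4; this decomposition certifies tw(G) ≤ 4. On the other hand G contains the 5-clique {1, 2, 3, 5, 6}. A clique must lie in a single bag of any decomposition, so no decomposition can have width below 4. The upper and lower bounds meet at 4, so that is the treewidth.

4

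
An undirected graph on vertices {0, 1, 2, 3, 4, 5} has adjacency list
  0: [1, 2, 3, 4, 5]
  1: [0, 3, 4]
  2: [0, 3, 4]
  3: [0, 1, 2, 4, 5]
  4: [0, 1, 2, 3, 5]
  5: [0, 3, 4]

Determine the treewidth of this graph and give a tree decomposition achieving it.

Each bag holds 4 vertices, so the decomposition has width 3, which upper-bounds the treewidth. On the other hand G contains the 4-clique {0, 1, 3, 4}. A clique must lie in a single bag of any decomposition, so no decomposition can have width below 3. Hence tw(G) = 3 exactly.

Treewidth 3.
One optimal decomposition is:
Bags: B1 = {0, 3, 4, 5}  B2 = {0, 2, 3, 4}  B3 = {0, 1, 3, 4}
Tree: B1–B2, B2–B3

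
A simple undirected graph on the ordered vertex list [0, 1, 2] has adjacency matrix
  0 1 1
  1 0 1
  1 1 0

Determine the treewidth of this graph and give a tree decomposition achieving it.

With just one bag of size 3, the width is 3 − 1 = 2, so tw(G) ≤ 2. Conversely, {0, 1, 2} is a clique of size 3, and the vertices of any clique must share a bag in every tree decomposition; so some bag has ≥ 3 vertices and tw(G) ≥ 2. Hence tw(G) = 2 exactly.

Treewidth 2.
Bags: B1 = {0, 1, 2}
Tree: (single bag)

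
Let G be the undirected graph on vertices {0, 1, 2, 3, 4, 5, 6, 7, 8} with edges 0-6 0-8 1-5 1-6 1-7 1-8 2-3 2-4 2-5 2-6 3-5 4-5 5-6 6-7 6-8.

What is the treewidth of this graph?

2

A width-2 tree decomposition is:
Bags: B1 = {2, 5, 6}  B2 = {1, 5, 6}  B3 = {2, 4, 5}  B4 = {2, 3, 5}  B5 = {1, 6, 8}  B6 = {1, 6, 7}  B7 = {0, 6, 8}
Tree: B1–B2, B1–B3, B3–B4, B2–B5, B5–B6, B5–B7
Each bag holds 3 vertices, so the decomposition has width 2, which upper-bounds the treewidth. Conversely, {2, 3, 5} is a clique of size 3, and the vertices of any clique must share a bag in every tree decomposition; so some bag has ≥ 3 vertices and tw(G) ≥ 2. Hence tw(G) = 2 exactly.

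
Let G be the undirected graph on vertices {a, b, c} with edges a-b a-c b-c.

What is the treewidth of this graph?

2

A width-2 tree decomposition is:
Bags: B1 = {a, b, c}
Tree: (single bag)
With just one bag of size 3, the width is 3 − 1 = 2, so tw(G) ≤ 2. On the other hand G contains the 3-clique {a, b, c}. A clique must lie in a single bag of any decomposition, so no decomposition can have width below 2. Combining the bounds, tw(G) = 2.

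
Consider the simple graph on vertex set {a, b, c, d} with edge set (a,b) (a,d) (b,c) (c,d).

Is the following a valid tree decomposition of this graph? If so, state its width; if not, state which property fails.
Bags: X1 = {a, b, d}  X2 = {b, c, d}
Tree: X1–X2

Yes; width 2.

Checking the three conditions: (i) the bags cover all of {a, b, c, d}; (ii) for each edge, some bag contains both endpoints; (iii) the bags containing any fixed vertex form a subtree. All hold, so the decomposition is valid with width 3 − 1 = 2.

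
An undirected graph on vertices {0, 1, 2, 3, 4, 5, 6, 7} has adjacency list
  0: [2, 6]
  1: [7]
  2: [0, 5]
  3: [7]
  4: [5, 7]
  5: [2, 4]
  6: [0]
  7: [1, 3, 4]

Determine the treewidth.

1

A width-1 tree decomposition is:
Bags: B1 = {4, 7}  B2 = {3, 7}  B3 = {4, 5}  B4 = {1, 7}  B5 = {2, 5}  B6 = {0, 2}  B7 = {0, 6}
Tree: B1–B2, B1–B3, B1–B4, B3–B5, B5–B6, B6–B7
Each bag holds 2 vertices, so the decomposition has width 1, which upper-bounds the treewidth. G has an edge, so its treewidth is at least 1. The upper and lower bounds meet at 1, so that is the treewidth.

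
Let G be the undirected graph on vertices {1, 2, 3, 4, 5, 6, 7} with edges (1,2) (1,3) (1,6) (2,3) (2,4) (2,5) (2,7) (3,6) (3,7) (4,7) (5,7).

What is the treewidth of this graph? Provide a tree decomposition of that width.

Every bag has size at most 3, so the width is 3 − 1 = 2 and tw(G) ≤ 2. Conversely, {1, 2, 3} is a clique of size 3, and the vertices of any clique must share a bag in every tree decomposition; so some bag has ≥ 3 vertices and tw(G) ≥ 2. Combining the bounds, tw(G) = 2.

Treewidth 2.
One optimal decomposition is:
Bags: B1 = {2, 3, 7}  B2 = {2, 4, 7}  B3 = {1, 2, 3}  B4 = {2, 5, 7}  B5 = {1, 3, 6}
Tree: B1–B2, B1–B3, B1–B4, B3–B5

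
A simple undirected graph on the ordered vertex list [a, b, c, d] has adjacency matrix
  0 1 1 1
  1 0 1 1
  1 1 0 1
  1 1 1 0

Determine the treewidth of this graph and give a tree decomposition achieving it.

Treewidth 3.
One optimal decomposition is:
Bags: B1 = {a, b, c, d}
Tree: (single bag)

With just one bag of size 4, the width is 4 − 1 = 3, so tw(G) ≤ 3. On the other hand G contains the 4-clique {a, b, c, d}. A clique must lie in a single bag of any decomposition, so no decomposition can have width below 3. Combining the bounds, tw(G) = 3.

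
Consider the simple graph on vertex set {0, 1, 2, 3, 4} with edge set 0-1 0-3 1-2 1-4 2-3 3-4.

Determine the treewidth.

2

A width-2 tree decomposition is:
Bags: B1 = {0, 1, 3}  B2 = {1, 2, 3}  B3 = {1, 3, 4}
Tree: B1–B2, B2–B3
Every bag has size at most 3, so the width is 3 − 1 = 2 and tw(G) ≤ 2. The edges 0–1–2–3–0 form a cycle, so G is not a tree and its treewidth is at least 2. The upper and lower bounds meet at 2, so that is the treewidth.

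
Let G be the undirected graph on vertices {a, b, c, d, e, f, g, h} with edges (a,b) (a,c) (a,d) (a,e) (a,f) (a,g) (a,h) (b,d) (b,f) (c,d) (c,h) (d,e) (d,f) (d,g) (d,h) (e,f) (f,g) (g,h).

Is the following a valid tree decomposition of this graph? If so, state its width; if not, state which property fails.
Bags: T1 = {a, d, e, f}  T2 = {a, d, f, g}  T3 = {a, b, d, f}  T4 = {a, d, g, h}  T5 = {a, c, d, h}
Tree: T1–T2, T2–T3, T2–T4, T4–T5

Yes; width 3.

Vertex coverage: the bags together contain {a, b, c, d, e, f, g, h}, the full vertex set. Edge coverage: each edge of G has both endpoints in at least one bag. Running intersection: for every vertex, the bags containing it form a connected subtree. All three properties hold, so this is a valid tree decomposition of width max|bag| − 1 = 3, and hence tw(G) ≤ 3.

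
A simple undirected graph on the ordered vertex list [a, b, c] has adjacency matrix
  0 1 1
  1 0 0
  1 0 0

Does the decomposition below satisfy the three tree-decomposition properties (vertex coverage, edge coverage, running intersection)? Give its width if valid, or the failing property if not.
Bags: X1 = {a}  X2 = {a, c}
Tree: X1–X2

A tree decomposition must satisfy three properties: every vertex lies in some bag; for every edge, both endpoints lie together in some bag; and for every vertex, the bags containing it form a connected subtree. Here vertex b appears in no bag, so the decomposition is invalid.

No — vertex b appears in no bag.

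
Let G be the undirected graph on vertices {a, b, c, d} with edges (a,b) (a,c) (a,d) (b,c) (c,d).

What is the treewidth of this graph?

2

A width-2 tree decomposition is:
Bags: B1 = {a, b, c}  B2 = {a, c, d}
Tree: B1–B2
Every bag has size at most 3, so the width is 3 − 1 = 2 and tw(G) ≤ 2. For the lower bound, the 3 vertices {a, c, d} are pairwise adjacent, and any tree decomposition puts a clique entirely inside one bag — forcing width ≥ 2. Hence tw(G) = 2 exactly.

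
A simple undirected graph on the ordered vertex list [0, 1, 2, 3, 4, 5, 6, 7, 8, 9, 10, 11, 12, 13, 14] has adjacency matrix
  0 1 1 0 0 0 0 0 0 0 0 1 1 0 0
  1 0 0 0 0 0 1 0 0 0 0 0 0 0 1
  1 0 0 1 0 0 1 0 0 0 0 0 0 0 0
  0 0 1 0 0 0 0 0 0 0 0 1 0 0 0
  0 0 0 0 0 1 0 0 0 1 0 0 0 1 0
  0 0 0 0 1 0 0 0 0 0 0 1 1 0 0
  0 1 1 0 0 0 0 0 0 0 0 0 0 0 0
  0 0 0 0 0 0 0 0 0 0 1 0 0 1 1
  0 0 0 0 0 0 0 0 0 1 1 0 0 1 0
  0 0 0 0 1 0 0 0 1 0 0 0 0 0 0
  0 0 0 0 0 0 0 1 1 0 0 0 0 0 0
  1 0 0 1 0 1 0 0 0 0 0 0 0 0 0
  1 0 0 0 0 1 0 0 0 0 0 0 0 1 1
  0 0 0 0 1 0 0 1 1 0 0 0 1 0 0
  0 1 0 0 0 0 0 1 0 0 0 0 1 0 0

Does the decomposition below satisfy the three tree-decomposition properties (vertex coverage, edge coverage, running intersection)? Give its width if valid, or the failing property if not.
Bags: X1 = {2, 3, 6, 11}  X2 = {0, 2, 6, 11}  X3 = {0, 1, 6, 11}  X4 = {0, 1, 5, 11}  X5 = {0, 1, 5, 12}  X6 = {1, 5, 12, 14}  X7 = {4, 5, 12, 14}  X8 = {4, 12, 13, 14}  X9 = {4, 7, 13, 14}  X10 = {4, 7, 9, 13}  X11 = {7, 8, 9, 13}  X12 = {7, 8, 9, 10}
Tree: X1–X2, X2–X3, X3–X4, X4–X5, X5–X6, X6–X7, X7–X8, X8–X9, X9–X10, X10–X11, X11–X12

Every vertex of G appears in some bag (union = {0, 1, 2, 3, 4, 5, 6, 7, 8, 9, 10, 11, 12, 13, 14}); every edge is covered by a bag; and for each vertex v the set of bags containing v is connected in the bag tree. The decomposition is therefore valid. The largest bag has 4 vertices, so the width is 3.

Yes; width 3.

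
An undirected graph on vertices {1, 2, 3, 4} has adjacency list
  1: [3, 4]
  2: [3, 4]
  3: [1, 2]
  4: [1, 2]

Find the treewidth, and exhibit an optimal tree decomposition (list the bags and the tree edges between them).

The largest bag has 3 vertices, giving width 2; this decomposition certifies tw(G) ≤ 2. The edges 3–1–4–2–3 form a cycle, so G is not a tree and its treewidth is at least 2. The upper and lower bounds meet at 2, so that is the treewidth.

Treewidth 2.
Bags: B1 = {1, 3, 4}  B2 = {2, 3, 4}
Tree: B1–B2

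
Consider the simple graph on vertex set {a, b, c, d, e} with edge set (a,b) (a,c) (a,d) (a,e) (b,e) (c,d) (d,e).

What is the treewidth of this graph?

A width-2 tree decomposition is:
Bags: B1 = {a, c, d}  B2 = {a, d, e}  B3 = {a, b, e}
Tree: B1–B2, B2–B3
The largest bag has 3 vertices, giving width 2; this decomposition certifies tw(G) ≤ 2. On the other hand G contains the 3-clique {a, d, e}. A clique must lie in a single bag of any decomposition, so no decomposition can have width below 2. The upper and lower bounds meet at 2, so that is the treewidth.

2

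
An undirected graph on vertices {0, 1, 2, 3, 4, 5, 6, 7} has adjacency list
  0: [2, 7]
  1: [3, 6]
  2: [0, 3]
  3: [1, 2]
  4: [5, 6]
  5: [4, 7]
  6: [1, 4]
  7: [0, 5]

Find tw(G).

2

A width-2 tree decomposition is:
Bags: B1 = {4, 5, 7}  B2 = {0, 4, 7}  B3 = {0, 2, 4}  B4 = {2, 3, 4}  B5 = {1, 3, 4}  B6 = {1, 4, 6}
Tree: B1–B2, B2–B3, B3–B4, B4–B5, B5–B6
Every bag has size at most 3, so the width is 3 − 1 = 2 and tw(G) ≤ 2. The edges 4–5–7–0–2–3–1–6–4 form a cycle, so G is not a tree and its treewidth is at least 2. The upper and lower bounds meet at 2, so that is the treewidth.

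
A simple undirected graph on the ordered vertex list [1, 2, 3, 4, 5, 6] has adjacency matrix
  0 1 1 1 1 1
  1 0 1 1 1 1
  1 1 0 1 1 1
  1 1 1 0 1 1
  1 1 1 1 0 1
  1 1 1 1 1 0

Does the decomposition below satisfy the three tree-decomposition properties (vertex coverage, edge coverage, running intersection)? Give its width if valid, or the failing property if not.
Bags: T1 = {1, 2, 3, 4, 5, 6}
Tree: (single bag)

Yes; width 5.

Vertex coverage: the bags together contain {1, 2, 3, 4, 5, 6}, the full vertex set. Edge coverage: each edge of G has both endpoints in at least one bag. Running intersection: for every vertex, the bags containing it form a connected subtree. All three properties hold, so this is a valid tree decomposition of width max|bag| − 1 = 5, and hence tw(G) ≤ 5.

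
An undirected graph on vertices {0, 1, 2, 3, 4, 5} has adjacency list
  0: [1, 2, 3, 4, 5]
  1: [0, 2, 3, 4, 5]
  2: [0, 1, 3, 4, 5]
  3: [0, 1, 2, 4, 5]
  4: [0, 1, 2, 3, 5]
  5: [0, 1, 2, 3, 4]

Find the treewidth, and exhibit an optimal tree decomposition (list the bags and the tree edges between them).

Treewidth 5.
One such decomposition:
Bags: B1 = {0, 1, 2, 3, 4, 5}
Tree: (single bag)

With just one bag of size 6, the width is 6 − 1 = 5, so tw(G) ≤ 5. Conversely, {0, 1, 2, 3, 4, 5} is a clique of size 6, and the vertices of any clique must share a bag in every tree decomposition; so some bag has ≥ 6 vertices and tw(G) ≥ 5. The upper and lower bounds meet at 5, so that is the treewidth.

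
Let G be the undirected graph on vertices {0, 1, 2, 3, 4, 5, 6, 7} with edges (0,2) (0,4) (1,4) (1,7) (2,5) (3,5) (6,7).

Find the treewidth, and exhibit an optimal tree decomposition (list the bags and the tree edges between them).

Treewidth 1.
One optimal decomposition is:
Bags: B1 = {6, 7}  B2 = {1, 7}  B3 = {1, 4}  B4 = {0, 4}  B5 = {0, 2}  B6 = {2, 5}  B7 = {3, 5}
Tree: B1–B2, B2–B3, B3–B4, B4–B5, B5–B6, B6–B7

Every bag has size at most 2, so the width is 2 − 1 = 1 and tw(G) ≤ 1. Any graph with an edge has treewidth ≥ 1, and G has the edge 6–7. The upper and lower bounds meet at 1, so that is the treewidth.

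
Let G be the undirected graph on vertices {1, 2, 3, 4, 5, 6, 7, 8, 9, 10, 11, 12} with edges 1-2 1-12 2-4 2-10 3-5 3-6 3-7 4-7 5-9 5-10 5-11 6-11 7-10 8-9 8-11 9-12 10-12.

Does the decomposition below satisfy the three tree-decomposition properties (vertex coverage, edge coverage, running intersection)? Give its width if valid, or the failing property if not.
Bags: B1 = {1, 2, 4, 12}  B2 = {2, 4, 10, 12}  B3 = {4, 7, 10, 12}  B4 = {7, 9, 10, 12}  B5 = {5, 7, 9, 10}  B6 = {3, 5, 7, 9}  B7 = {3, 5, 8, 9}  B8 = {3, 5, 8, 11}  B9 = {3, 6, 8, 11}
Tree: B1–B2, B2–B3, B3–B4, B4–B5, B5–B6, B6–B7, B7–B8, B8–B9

Vertex coverage: the bags together contain {1, 2, 3, 4, 5, 6, 7, 8, 9, 10, 11, 12}, the full vertex set. Edge coverage: each edge of G has both endpoints in at least one bag. Running intersection: for every vertex, the bags containing it form a connected subtree. All three properties hold, so this is a valid tree decomposition of width max|bag| − 1 = 3, and hence tw(G) ≤ 3.

Yes; width 3.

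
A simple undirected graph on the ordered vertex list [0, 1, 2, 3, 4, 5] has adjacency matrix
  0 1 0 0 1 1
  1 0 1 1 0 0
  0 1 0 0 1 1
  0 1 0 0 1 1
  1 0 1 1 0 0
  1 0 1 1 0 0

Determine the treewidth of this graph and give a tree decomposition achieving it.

Treewidth 3.
One such decomposition:
Bags: B1 = {0, 1, 4, 5}  B2 = {1, 3, 4, 5}  B3 = {1, 2, 4, 5}
Tree: B1–B2, B2–B3

Every bag has size at most 4, so the width is 4 − 1 = 3 and tw(G) ≤ 3. For the lower bound: the 4 vertex sets {0,5}, {3,4}, {1}, {2} are disjoint, each induces a connected subgraph, and every pair is joined by at least one edge of G. Contracting each set to a single vertex therefore yields K_{4} as a minor, and since treewidth is minor-monotone, tw(G) ≥ tw(K_{4}) = 3. Therefore the treewidth is 3.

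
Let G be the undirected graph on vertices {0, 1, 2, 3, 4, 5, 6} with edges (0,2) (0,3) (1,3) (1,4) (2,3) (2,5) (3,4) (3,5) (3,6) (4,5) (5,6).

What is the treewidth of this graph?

A width-2 tree decomposition is:
Bags: B1 = {3, 4, 5}  B2 = {3, 5, 6}  B3 = {1, 3, 4}  B4 = {2, 3, 5}  B5 = {0, 2, 3}
Tree: B1–B2, B1–B3, B2–B4, B4–B5
Every bag has size at most 3, so the width is 3 − 1 = 2 and tw(G) ≤ 2. Conversely, {0, 2, 3} is a clique of size 3, and the vertices of any clique must share a bag in every tree decomposition; so some bag has ≥ 3 vertices and tw(G) ≥ 2. Hence tw(G) = 2 exactly.

2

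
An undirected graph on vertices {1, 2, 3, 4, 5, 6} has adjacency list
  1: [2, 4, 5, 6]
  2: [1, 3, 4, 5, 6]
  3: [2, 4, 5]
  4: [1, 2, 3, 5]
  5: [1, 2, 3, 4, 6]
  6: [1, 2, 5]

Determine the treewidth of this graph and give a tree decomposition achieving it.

Each bag holds 4 vertices, so the decomposition has width 3, which upper-bounds the treewidth. On the other hand G contains the 4-clique {1, 2, 4, 5}. A clique must lie in a single bag of any decomposition, so no decomposition can have width below 3. Combining the bounds, tw(G) = 3.

Treewidth 3.
One such decomposition:
Bags: B1 = {2, 3, 4, 5}  B2 = {1, 2, 4, 5}  B3 = {1, 2, 5, 6}
Tree: B1–B2, B2–B3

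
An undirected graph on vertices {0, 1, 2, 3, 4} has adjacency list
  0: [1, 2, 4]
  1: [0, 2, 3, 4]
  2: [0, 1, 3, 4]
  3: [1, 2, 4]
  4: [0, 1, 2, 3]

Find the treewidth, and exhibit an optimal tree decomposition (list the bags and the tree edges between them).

Each bag holds 4 vertices, so the decomposition has width 3, which upper-bounds the treewidth. On the other hand G contains the 4-clique {0, 1, 2, 4}. A clique must lie in a single bag of any decomposition, so no decomposition can have width below 3. Therefore the treewidth is 3.

Treewidth 3.
One optimal decomposition is:
Bags: B1 = {0, 1, 2, 4}  B2 = {1, 2, 3, 4}
Tree: B1–B2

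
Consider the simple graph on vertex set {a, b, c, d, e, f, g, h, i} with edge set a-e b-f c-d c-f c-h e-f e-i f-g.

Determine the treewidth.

A width-1 tree decomposition is:
Bags: B1 = {c, f}  B2 = {b, f}  B3 = {c, h}  B4 = {e, f}  B5 = {f, g}  B6 = {e, i}  B7 = {c, d}  B8 = {a, e}
Tree: B1–B2, B1–B3, B2–B4, B1–B5, B4–B6, B3–B7, B6–B8
Every bag has size at most 2, so the width is 2 − 1 = 1 and tw(G) ≤ 1. Any graph with an edge has treewidth ≥ 1, and G has the edge c–f. Combining the bounds, tw(G) = 1.

1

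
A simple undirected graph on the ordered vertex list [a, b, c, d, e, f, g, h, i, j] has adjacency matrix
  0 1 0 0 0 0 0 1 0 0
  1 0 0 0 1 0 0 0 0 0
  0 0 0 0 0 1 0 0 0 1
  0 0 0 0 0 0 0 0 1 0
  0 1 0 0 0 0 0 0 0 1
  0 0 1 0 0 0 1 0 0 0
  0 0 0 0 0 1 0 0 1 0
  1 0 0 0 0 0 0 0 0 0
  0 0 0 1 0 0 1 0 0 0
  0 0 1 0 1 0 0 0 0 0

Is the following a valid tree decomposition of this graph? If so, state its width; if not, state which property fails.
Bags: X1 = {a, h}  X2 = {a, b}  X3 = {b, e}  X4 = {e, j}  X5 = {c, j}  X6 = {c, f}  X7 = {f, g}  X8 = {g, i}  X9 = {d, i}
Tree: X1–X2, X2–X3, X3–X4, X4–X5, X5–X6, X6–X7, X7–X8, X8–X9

Every vertex of G appears in some bag (union = {a, b, c, d, e, f, g, h, i, j}); every edge is covered by a bag; and for each vertex v the set of bags containing v is connected in the bag tree. The decomposition is therefore valid. The largest bag has 2 vertices, so the width is 1.

Yes; width 1.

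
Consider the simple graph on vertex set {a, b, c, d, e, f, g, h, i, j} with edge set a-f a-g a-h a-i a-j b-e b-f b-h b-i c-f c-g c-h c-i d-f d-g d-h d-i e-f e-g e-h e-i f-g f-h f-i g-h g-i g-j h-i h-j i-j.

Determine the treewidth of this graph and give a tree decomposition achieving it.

Treewidth 4.
One optimal decomposition is:
Bags: B1 = {c, f, g, h, i}  B2 = {a, f, g, h, i}  B3 = {d, f, g, h, i}  B4 = {e, f, g, h, i}  B5 = {b, e, f, h, i}  B6 = {a, g, h, i, j}
Tree: B1–B2, B2–B3, B2–B4, B4–B5, B2–B6

The largest bag has 5 vertices, giving width 4; this decomposition certifies tw(G) ≤ 4. On the other hand G contains the 5-clique {a, g, h, i, j}. A clique must lie in a single bag of any decomposition, so no decomposition can have width below 4. Hence tw(G) = 4 exactly.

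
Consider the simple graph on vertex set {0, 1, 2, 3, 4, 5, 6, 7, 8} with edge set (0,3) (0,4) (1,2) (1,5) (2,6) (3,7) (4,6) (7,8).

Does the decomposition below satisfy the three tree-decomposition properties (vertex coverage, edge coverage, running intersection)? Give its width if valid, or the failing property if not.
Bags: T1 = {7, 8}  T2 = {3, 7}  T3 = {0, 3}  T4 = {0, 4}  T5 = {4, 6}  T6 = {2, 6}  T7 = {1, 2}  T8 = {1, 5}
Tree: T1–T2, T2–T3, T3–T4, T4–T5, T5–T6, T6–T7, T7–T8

Yes; width 1.

Every vertex of G appears in some bag (union = {0, 1, 2, 3, 4, 5, 6, 7, 8}); every edge is covered by a bag; and for each vertex v the set of bags containing v is connected in the bag tree. The decomposition is therefore valid. The largest bag has 2 vertices, so the width is 1.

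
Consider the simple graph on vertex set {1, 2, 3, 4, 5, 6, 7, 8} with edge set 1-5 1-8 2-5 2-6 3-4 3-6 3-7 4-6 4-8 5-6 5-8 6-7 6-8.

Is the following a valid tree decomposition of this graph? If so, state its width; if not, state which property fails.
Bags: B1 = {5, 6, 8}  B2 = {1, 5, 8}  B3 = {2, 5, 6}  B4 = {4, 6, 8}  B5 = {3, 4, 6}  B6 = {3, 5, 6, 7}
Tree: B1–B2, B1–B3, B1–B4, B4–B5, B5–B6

No — bags containing vertex 5 are not connected in the tree.

A tree decomposition must satisfy three properties: every vertex lies in some bag; for every edge, both endpoints lie together in some bag; and for every vertex, the bags containing it form a connected subtree. Here bags containing vertex 5 are not connected in the tree, so the decomposition is invalid.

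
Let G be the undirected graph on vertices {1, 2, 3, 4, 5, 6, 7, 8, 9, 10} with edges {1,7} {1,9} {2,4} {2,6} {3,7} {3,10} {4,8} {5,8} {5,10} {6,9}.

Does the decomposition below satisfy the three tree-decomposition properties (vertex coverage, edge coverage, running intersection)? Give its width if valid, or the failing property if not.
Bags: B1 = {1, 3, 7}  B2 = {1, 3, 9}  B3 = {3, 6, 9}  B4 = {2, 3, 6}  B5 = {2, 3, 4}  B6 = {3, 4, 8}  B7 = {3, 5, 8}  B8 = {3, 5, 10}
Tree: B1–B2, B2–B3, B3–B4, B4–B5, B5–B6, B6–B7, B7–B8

Yes; width 2.

Vertex coverage: the bags together contain {1, 2, 3, 4, 5, 6, 7, 8, 9, 10}, the full vertex set. Edge coverage: each edge of G has both endpoints in at least one bag. Running intersection: for every vertex, the bags containing it form a connected subtree. All three properties hold, so this is a valid tree decomposition of width max|bag| − 1 = 2, and hence tw(G) ≤ 2.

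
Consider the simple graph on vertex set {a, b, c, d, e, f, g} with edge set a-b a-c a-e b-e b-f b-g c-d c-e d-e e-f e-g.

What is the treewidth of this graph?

2

A width-2 tree decomposition is:
Bags: B1 = {b, e, g}  B2 = {a, b, e}  B3 = {a, c, e}  B4 = {b, e, f}  B5 = {c, d, e}
Tree: B1–B2, B2–B3, B1–B4, B3–B5
Each bag holds 3 vertices, so the decomposition has width 2, which upper-bounds the treewidth. For the lower bound, the 3 vertices {c, d, e} are pairwise adjacent, and any tree decomposition puts a clique entirely inside one bag — forcing width ≥ 2. Therefore the treewidth is 2.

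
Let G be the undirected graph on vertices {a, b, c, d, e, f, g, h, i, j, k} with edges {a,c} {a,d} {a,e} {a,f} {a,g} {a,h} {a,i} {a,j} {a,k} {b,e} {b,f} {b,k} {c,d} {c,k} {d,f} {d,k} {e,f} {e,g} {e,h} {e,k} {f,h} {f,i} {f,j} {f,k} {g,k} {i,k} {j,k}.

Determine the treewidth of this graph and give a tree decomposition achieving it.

Treewidth 3.
One optimal decomposition is:
Bags: B1 = {a, e, f, k}  B2 = {a, e, f, h}  B3 = {a, e, g, k}  B4 = {b, e, f, k}  B5 = {a, d, f, k}  B6 = {a, f, j, k}  B7 = {a, f, i, k}  B8 = {a, c, d, k}
Tree: B1–B2, B1–B3, B1–B4, B1–B5, B1–B6, B1–B7, B5–B8

The largest bag has 4 vertices, giving width 3; this decomposition certifies tw(G) ≤ 3. On the other hand G contains the 4-clique {a, e, f, h}. A clique must lie in a single bag of any decomposition, so no decomposition can have width below 3. Combining the bounds, tw(G) = 3.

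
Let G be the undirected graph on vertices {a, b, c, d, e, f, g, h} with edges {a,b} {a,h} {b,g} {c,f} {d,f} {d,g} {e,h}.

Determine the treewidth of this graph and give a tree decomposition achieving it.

Treewidth 1.
One such decomposition:
Bags: B1 = {c, f}  B2 = {d, f}  B3 = {d, g}  B4 = {b, g}  B5 = {a, b}  B6 = {a, h}  B7 = {e, h}
Tree: B1–B2, B2–B3, B3–B4, B4–B5, B5–B6, B6–B7

Every bag has size at most 2, so the width is 2 − 1 = 1 and tw(G) ≤ 1. G has an edge, so its treewidth is at least 1. The upper and lower bounds meet at 1, so that is the treewidth.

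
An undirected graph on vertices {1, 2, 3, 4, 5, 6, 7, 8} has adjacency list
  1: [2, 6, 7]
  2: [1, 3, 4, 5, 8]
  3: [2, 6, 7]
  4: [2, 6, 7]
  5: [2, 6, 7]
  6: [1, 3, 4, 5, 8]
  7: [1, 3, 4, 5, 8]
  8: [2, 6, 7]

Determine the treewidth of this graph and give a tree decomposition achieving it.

Treewidth 3.
One such decomposition:
Bags: B1 = {2, 3, 6, 7}  B2 = {2, 5, 6, 7}  B3 = {2, 6, 7, 8}  B4 = {2, 4, 6, 7}  B5 = {1, 2, 6, 7}
Tree: B1–B2, B2–B3, B3–B4, B4–B5

Every bag has size at most 4, so the width is 4 − 1 = 3 and tw(G) ≤ 3. For the lower bound: the 4 vertex sets {3,6}, {5,7}, {2}, {8} are disjoint, each induces a connected subgraph, and every pair is joined by at least one edge of G. Contracting each set to a single vertex therefore yields K_{4} as a minor, and since treewidth is minor-monotone, tw(G) ≥ tw(K_{4}) = 3. The upper and lower bounds meet at 3, so that is the treewidth.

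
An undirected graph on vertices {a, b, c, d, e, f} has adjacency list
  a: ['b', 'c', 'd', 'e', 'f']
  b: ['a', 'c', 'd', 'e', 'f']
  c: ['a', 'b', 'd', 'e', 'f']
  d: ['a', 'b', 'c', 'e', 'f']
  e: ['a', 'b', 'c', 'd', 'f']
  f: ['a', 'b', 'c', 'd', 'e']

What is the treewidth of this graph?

5

A width-5 tree decomposition is:
Bags: B1 = {a, b, c, d, e, f}
Tree: (single bag)
A single bag containing all 6 vertices is trivially a valid decomposition of width 5. Conversely, {a, b, c, d, e, f} is a clique of size 6, and the vertices of any clique must share a bag in every tree decomposition; so some bag has ≥ 6 vertices and tw(G) ≥ 5. Combining the bounds, tw(G) = 5.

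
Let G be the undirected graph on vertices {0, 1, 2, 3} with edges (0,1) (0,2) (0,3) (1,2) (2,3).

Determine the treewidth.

2

A width-2 tree decomposition is:
Bags: B1 = {0, 2, 3}  B2 = {0, 1, 2}
Tree: B1–B2
Each bag holds 3 vertices, so the decomposition has width 2, which upper-bounds the treewidth. For the lower bound, the 3 vertices {0, 1, 2} are pairwise adjacent, and any tree decomposition puts a clique entirely inside one bag — forcing width ≥ 2. Hence tw(G) = 2 exactly.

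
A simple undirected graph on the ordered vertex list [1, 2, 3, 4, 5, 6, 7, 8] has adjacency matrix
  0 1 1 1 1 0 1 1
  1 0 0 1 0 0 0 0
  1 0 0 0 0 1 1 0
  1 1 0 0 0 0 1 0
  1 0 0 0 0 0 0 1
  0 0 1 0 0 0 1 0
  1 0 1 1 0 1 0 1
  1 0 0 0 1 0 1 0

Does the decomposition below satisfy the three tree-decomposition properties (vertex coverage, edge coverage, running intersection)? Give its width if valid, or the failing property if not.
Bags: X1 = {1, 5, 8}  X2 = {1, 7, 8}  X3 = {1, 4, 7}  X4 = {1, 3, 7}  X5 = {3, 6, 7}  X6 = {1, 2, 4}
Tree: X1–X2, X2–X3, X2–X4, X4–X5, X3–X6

Every vertex of G appears in some bag (union = {1, 2, 3, 4, 5, 6, 7, 8}); every edge is covered by a bag; and for each vertex v the set of bags containing v is connected in the bag tree. The decomposition is therefore valid. The largest bag has 3 vertices, so the width is 2.

Yes; width 2.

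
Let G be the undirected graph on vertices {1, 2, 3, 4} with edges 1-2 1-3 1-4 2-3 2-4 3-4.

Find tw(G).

3

A width-3 tree decomposition is:
Bags: B1 = {1, 2, 3, 4}
Tree: (single bag)
A single bag containing all 4 vertices is trivially a valid decomposition of width 3. On the other hand G contains the 4-clique {1, 2, 3, 4}. A clique must lie in a single bag of any decomposition, so no decomposition can have width below 3. The upper and lower bounds meet at 3, so that is the treewidth.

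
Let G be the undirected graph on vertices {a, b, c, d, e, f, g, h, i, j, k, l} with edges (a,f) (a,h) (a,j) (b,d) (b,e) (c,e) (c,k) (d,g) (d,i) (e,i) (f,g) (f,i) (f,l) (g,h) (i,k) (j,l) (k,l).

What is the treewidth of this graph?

A width-3 tree decomposition is:
Bags: B1 = {a, h, j, l}  B2 = {a, f, h, l}  B3 = {f, g, h, l}  B4 = {f, g, k, l}  B5 = {f, g, i, k}  B6 = {d, g, i, k}  B7 = {c, d, i, k}  B8 = {c, d, e, i}  B9 = {b, c, d, e}
Tree: B1–B2, B2–B3, B3–B4, B4–B5, B5–B6, B6–B7, B7–B8, B8–B9
Each bag holds 4 vertices, so the decomposition has width 3, which upper-bounds the treewidth. For the lower bound: the 4 vertex sets {a,h,j}, {l}, {f}, {d,g,i,k} are disjoint, each induces a connected subgraph, and every pair is joined by at least one edge of G. Contracting each set to a single vertex therefore yields K_{4} as a minor, and since treewidth is minor-monotone, tw(G) ≥ tw(K_{4}) = 3. Combining the bounds, tw(G) = 3.

3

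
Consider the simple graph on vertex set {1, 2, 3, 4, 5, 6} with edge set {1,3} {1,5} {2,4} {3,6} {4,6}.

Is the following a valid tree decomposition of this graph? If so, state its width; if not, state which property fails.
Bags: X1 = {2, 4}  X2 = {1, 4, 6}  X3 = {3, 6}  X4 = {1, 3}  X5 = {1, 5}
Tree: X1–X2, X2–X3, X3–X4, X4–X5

No — bags containing vertex 1 are not connected in the tree.

A tree decomposition must satisfy three properties: every vertex lies in some bag; for every edge, both endpoints lie together in some bag; and for every vertex, the bags containing it form a connected subtree. Here bags containing vertex 1 are not connected in the tree, so the decomposition is invalid.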